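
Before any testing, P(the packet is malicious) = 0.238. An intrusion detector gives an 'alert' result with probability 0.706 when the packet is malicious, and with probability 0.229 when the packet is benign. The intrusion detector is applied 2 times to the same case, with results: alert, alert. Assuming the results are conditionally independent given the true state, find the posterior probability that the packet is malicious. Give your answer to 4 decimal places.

Let H be the event that the packet is malicious; start with P(H) = 0.238. P('alert'|H) = 0.706, P('alert'|¬H) = 0.229.
Update on result 1 ('alert'): P(H) ← 0.706·0.2380 / (0.706·0.2380 + 0.229·0.7620) = 0.16803/0.34253 = 0.4906.
Update on result 2 ('alert'): P(H) ← 0.706·0.4906 / (0.706·0.4906 + 0.229·0.5094) = 0.34633/0.46299 = 0.7480.

Posterior P(H) ≈ 0.7480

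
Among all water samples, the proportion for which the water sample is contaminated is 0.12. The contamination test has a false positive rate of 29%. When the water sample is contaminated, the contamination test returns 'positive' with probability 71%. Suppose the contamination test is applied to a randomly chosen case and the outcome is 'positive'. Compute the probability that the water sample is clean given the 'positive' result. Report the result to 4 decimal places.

Let H be the event that the water sample is contaminated. P(H) = 0.12, so P(¬H) = 0.88. With E the 'positive' result, P(E|H) = 0.71 and P(E|¬H) = 0.29.
P(E) = 0.71·0.12 + 0.29·0.88 = 0.085200 + 0.25520 = 0.34040.
By Bayes' theorem, P(H|E) = 0.085200 / 0.34040 = 0.2503. Hence P(¬H|E) = 1 − 0.2503 = 0.7497.

P(¬H | E) ≈ 0.7497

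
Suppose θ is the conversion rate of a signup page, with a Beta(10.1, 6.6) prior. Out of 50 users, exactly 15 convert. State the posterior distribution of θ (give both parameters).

Posterior: Beta(25.1, 41.6)

Observing 15 successes and 35 failures updates Beta(10.1, 6.6) by adding the success and failure counts to the two shape parameters: α = 10.1+15 = 25.1, β = 6.6+35 = 41.6.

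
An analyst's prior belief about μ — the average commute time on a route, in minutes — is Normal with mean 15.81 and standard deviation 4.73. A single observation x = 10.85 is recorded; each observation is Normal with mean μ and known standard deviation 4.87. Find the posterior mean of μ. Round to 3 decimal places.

Posterior mean ≈ 13.402

With known σ, the Normal prior is conjugate. Weight on the data is w = (n/σ²)/(n/σ² + 1/τ₀²) = 0.0421640/(0.0421640+0.0446969) = 0.48542.
Posterior mean = w·x̄ + (1−w)·μ₀ = 0.48542·10.85 + 0.51458·15.81 = 13.402.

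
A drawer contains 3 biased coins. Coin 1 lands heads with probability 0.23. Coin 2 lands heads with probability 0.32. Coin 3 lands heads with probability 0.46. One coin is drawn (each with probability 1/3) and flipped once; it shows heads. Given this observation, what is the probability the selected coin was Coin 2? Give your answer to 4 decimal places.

Posterior probability ≈ 0.3168

P(heads|C1) = 0.23; P(heads|C2) = 0.32; P(heads|C3) = 0.46.
Prior × likelihood for each source: 0.333333·0.23=0.07667, 0.333333·0.32=0.1067, 0.333333·0.46=0.1533. Summing gives P(heads) = 0.33667.
P(Coin 2 | heads) = 0.1067 / 0.33667 = 0.3168.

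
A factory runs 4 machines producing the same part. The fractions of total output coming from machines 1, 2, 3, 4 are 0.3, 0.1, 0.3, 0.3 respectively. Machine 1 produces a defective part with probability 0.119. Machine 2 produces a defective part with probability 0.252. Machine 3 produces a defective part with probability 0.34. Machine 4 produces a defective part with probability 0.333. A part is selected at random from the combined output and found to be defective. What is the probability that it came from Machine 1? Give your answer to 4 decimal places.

Tabulate prior·likelihood by source: [1] prior 0.3, lik 0.119, product 0.03570; [2] prior 0.1, lik 0.252, product 0.02520; [3] prior 0.3, lik 0.34, product 0.1020; [4] prior 0.3, lik 0.333, product 0.09990.
Normalizing constant = 0.26280; the posterior for Machine 1 is its product over the sum, 0.03570/0.26280 = 0.1358.

Posterior probability ≈ 0.1358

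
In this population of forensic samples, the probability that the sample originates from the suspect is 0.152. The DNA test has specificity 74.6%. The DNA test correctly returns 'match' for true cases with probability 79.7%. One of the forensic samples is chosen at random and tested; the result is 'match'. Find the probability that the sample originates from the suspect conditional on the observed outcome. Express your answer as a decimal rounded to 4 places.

P(H | E) ≈ 0.3600

Write H for 'the sample originates from the suspect'. Prior odds H:¬H = 0.152/0.848 = 0.17925. For the 'match' outcome, the likelihood ratio is 0.797/0.254 = 3.1378.
Posterior odds = 0.17925 × 3.1378 = 0.56244, so P(H|E) = 0.56244/(1+0.56244) = 0.3600.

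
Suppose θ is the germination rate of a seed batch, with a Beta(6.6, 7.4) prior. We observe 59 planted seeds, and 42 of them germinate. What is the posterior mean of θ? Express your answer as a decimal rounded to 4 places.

The binomial likelihood is conjugate to the Beta prior: with 42 successes and 17 failures, the posterior is Beta(6.6+42, 7.4+17) = Beta(48.6, 24.4).
Posterior mean = α/(α+β) = 48.6/73 = 0.6658.

Posterior mean ≈ 0.6658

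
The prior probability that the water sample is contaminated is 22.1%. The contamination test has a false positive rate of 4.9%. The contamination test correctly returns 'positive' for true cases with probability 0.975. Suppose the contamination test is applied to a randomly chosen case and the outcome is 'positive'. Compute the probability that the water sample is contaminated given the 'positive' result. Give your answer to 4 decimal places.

Let H be the event that the water sample is contaminated. P(H) = 0.221, so P(¬H) = 0.779. With E the 'positive' result, P(E|H) = 0.975 and P(E|¬H) = 0.049.
P(E) = 0.975·0.221 + 0.049·0.779 = 0.21547 + 0.038171 = 0.25365.
By Bayes' theorem, P(H|E) = 0.21547 / 0.25365 = 0.8495.

P(H | E) ≈ 0.8495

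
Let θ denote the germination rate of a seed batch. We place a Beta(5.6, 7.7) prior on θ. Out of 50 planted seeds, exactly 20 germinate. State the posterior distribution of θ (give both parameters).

The binomial likelihood is conjugate to the Beta prior: with 20 successes and 30 failures, the posterior is Beta(5.6+20, 7.7+30) = Beta(25.6, 37.7).

Posterior: Beta(25.6, 37.7)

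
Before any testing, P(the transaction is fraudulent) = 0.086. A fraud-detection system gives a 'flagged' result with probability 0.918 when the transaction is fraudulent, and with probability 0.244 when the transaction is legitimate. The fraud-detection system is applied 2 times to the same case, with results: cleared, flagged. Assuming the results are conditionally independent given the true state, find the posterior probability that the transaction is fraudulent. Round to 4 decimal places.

With H the event that the transaction is fraudulent, the joint likelihood of the observed sequence is P(data|H) = 0.082·0.918 = 0.075276 and P(data|¬H) = 0.756·0.244 = 0.18446.
Bayes: P(H|data) = 0.086·0.075276 / (0.086·0.075276 + 0.914·0.18446) = 0.0064737/0.17507 = 0.0370.

Posterior P(H) ≈ 0.0370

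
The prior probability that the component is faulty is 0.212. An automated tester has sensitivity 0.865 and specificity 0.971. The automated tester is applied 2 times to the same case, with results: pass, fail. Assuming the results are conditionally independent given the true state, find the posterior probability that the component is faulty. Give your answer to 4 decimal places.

With H the event that the component is faulty, the joint likelihood of the observed sequence is P(data|H) = 0.135·0.865 = 0.11678 and P(data|¬H) = 0.971·0.029 = 0.028159.
Bayes: P(H|data) = 0.212·0.11678 / (0.212·0.11678 + 0.788·0.028159) = 0.024756/0.046946 = 0.5273.

Posterior P(H) ≈ 0.5273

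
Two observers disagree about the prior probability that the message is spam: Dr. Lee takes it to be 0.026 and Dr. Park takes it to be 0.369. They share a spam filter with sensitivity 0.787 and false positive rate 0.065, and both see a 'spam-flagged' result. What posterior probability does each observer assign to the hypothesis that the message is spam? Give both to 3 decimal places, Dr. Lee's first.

Dr. Lee: 0.244; Dr. Park: 0.876

P('+'|H) = 0.787, P('+'|¬H) = 0.065.
Dr. Lee: numerator 0.787·0.026 = 0.020462; evidence = 0.020462+0.065·0.974 = 0.083772; posterior = 0.244.
Dr. Park: numerator 0.787·0.369 = 0.29040; evidence = 0.29040+0.065·0.631 = 0.33142; posterior = 0.876.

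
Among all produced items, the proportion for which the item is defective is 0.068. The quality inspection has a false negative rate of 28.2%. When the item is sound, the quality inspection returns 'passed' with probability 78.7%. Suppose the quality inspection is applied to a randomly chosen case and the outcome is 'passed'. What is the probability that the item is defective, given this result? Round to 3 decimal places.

P(H | E) ≈ 0.025

Let H be the event that the item is defective. P(H) = 0.068, so P(¬H) = 0.932. With E the 'passed' result, P(E|H) = 0.282 and P(E|¬H) = 0.787.
P(E) = 0.282·0.068 + 0.787·0.932 = 0.019176 + 0.73348 = 0.75266.
By Bayes' theorem, P(H|E) = 0.019176 / 0.75266 = 0.025.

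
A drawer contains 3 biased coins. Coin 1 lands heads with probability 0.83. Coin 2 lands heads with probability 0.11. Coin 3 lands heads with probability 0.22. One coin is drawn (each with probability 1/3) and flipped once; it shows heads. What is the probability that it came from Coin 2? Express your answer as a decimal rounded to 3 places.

Tabulate prior·likelihood by source: [1] prior 0.333333, lik 0.83, product 0.2767; [2] prior 0.333333, lik 0.11, product 0.03667; [3] prior 0.333333, lik 0.22, product 0.07333.
Normalizing constant = 0.38667; the posterior for Coin 2 is its product over the sum, 0.03667/0.38667 = 0.095.

Posterior probability ≈ 0.095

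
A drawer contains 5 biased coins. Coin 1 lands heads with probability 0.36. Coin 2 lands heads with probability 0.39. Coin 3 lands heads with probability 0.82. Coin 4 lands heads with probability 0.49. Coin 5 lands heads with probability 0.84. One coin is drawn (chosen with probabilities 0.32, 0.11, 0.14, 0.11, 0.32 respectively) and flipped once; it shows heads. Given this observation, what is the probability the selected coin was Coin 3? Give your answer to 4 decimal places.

Posterior probability ≈ 0.1927

P(heads|C1) = 0.36; P(heads|C2) = 0.39; P(heads|C3) = 0.82; P(heads|C4) = 0.49; P(heads|C5) = 0.84.
Prior × likelihood for each source: 0.32·0.36=0.1152, 0.11·0.39=0.04290, 0.14·0.82=0.1148, 0.11·0.49=0.05390, 0.32·0.84=0.2688. Summing gives P(heads) = 0.59560.
P(Coin 3 | heads) = 0.1148 / 0.59560 = 0.1927.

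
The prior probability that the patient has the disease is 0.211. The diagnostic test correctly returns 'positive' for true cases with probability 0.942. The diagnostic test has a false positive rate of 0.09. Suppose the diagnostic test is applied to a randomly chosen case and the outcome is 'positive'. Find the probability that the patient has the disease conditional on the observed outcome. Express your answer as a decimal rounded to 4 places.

P(H | E) ≈ 0.7368

Let H be the event that the patient has the disease. P(H) = 0.211, so P(¬H) = 0.789. With E the 'positive' result, P(E|H) = 0.942 and P(E|¬H) = 0.09.
P(E) = 0.942·0.211 + 0.09·0.789 = 0.19876 + 0.071010 = 0.26977.
By Bayes' theorem, P(H|E) = 0.19876 / 0.26977 = 0.7368.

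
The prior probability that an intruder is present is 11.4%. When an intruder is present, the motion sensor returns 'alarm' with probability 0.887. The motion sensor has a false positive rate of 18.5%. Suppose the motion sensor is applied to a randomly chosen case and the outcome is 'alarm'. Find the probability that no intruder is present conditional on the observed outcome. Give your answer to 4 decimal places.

P(¬H | E) ≈ 0.6185

Write H for 'an intruder is present'. Prior odds H:¬H = 0.114/0.886 = 0.12867. For the 'alarm' outcome, the likelihood ratio is 0.887/0.185 = 4.7946.
Posterior odds = 0.12867 × 4.7946 = 0.61691, so P(H|E) = 0.61691/(1+0.61691) = 0.3815. Then P(¬H|E) = 1 − 0.3815 = 0.6185.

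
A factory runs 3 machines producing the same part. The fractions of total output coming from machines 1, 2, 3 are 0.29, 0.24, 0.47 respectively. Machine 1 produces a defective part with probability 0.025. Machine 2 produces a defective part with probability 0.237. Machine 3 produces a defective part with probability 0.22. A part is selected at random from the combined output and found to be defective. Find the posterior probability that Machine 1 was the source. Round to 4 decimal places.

P(defective|M1) = 0.025; P(defective|M2) = 0.237; P(defective|M3) = 0.22.
Prior × likelihood for each source: 0.29·0.025=0.007250, 0.24·0.237=0.05688, 0.47·0.22=0.1034. Summing gives P(defective) = 0.16753.
P(Machine 1 | defective) = 0.007250 / 0.16753 = 0.0433.

Posterior probability ≈ 0.0433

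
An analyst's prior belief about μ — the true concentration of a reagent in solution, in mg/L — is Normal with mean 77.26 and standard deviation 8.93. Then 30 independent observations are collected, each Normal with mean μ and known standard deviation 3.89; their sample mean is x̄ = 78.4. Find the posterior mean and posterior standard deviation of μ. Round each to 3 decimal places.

Posterior mean ≈ 78.393; posterior SD ≈ 0.708

Prior precision 1/τ₀² = 1/8.93² = 0.0125400; data precision n/σ² = 30/3.89² = 1.98254.
Posterior precision = 0.0125400 + 1.98254 = 1.99508, giving posterior SD = 1/√1.99508 = 0.708.
Posterior mean = (0.0125400·77.26 + 1.98254·78.4) / 1.99508 = 78.393.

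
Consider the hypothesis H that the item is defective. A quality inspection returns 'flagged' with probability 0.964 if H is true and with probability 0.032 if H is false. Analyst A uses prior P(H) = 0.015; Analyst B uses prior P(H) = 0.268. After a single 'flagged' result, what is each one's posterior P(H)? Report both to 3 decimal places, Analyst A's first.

The likelihood ratio for a 'flagged' result is 0.964/0.032 = 30.125.
Analyst A: prior odds 0.015/0.985 = 0.015228; posterior odds 0.45876; posterior probability 0.314.
Analyst B: prior odds 0.268/0.732 = 0.36612; posterior odds 11.029; posterior probability 0.917.

Analyst A: 0.314; Analyst B: 0.917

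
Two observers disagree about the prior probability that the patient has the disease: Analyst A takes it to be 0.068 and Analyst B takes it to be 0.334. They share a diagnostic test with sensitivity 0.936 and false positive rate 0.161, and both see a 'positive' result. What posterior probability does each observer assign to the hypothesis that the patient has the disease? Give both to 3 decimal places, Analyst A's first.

Analyst A: 0.298; Analyst B: 0.745

The likelihood ratio for a 'positive' result is 0.936/0.161 = 5.8137.
Analyst A: prior odds 0.068/0.932 = 0.072961; posterior odds 0.42417; posterior probability 0.298.
Analyst B: prior odds 0.334/0.666 = 0.50150; posterior odds 2.9156; posterior probability 0.745.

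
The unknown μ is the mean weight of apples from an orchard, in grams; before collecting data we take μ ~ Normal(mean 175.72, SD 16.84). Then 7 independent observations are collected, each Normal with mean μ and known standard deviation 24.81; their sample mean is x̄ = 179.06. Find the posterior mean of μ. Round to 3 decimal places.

Prior precision 1/τ₀² = 1/16.84² = 0.00352627; data precision n/σ² = 7/24.81² = 0.0113722.
Posterior precision = 0.00352627 + 0.0113722 = 0.0148985.
Posterior mean = (0.00352627·175.72 + 0.0113722·179.06) / 0.0148985 = 178.269.

Posterior mean ≈ 178.269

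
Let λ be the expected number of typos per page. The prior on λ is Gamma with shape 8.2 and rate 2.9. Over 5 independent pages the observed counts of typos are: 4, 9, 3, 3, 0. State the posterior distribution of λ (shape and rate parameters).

The Poisson likelihood adds the total count to the shape and the number of exposure periods to the rate. Here ∑xᵢ = 19 and n = 5, so shape 8.2→27.2 and rate 2.9→7.9.

Posterior: Gamma(shape=27.2, rate=7.9)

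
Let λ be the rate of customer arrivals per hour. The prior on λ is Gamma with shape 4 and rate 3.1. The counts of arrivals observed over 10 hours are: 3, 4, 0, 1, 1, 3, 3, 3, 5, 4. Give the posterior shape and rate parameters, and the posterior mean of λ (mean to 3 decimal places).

Total count ∑xᵢ = 27 over n = 10 hours.
Gamma is conjugate to the Poisson likelihood: posterior is Gamma(shape = 4+27 = 31, rate = 3.1+10 = 13.1).
E[λ | data] = 31/13.1 = 2.366.

Posterior: Gamma(shape=31, rate=13.1); mean ≈ 2.366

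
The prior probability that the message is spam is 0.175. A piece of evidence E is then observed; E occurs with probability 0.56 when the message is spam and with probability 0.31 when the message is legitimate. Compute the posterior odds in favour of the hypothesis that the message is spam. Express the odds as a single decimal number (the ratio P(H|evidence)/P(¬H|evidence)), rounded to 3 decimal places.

Prior odds = 0.175/(1−0.175) = 0.21212. In log-odds, ln(0.21212) = -1.5506.
Add log likelihood ratio: ln(1.8065) = 0.59136.
Posterior log-odds = -0.95923, so posterior odds = exp(-0.95923) = 0.38319.

Posterior odds ≈ 0.383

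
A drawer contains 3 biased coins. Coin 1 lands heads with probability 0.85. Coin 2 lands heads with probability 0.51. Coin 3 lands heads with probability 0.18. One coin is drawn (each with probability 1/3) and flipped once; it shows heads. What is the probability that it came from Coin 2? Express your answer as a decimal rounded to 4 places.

P(heads|C1) = 0.85; P(heads|C2) = 0.51; P(heads|C3) = 0.18.
Prior × likelihood for each source: 0.333333·0.85=0.2833, 0.333333·0.51=0.1700, 0.333333·0.18=0.06000. Summing gives P(heads) = 0.51333.
P(Coin 2 | heads) = 0.1700 / 0.51333 = 0.3312.

Posterior probability ≈ 0.3312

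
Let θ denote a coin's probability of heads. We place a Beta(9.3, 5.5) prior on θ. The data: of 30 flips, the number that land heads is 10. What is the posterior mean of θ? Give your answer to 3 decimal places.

The binomial likelihood is conjugate to the Beta prior: with 10 successes and 20 failures, the posterior is Beta(9.3+10, 5.5+20) = Beta(19.3, 25.5).
Posterior mean = α/(α+β) = 19.3/44.8 = 0.431.

Posterior mean ≈ 0.431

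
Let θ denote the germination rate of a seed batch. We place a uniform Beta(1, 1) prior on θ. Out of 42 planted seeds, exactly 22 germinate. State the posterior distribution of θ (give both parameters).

Observing 22 successes and 20 failures updates Beta(1, 1) by adding the success and failure counts to the two shape parameters: α = 1+22 = 23, β = 1+20 = 21.

Posterior: Beta(23, 21)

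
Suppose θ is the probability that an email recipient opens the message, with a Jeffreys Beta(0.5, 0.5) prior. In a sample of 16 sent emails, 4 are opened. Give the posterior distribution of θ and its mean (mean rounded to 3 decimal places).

Observing 4 successes and 12 failures updates Beta(0.5, 0.5) by adding the success and failure counts to the two shape parameters: α = 0.5+4 = 4.5, β = 0.5+12 = 12.5.
Posterior mean = α/(α+β) = 4.5/17 = 0.265.

Posterior: Beta(4.5, 12.5); mean ≈ 0.265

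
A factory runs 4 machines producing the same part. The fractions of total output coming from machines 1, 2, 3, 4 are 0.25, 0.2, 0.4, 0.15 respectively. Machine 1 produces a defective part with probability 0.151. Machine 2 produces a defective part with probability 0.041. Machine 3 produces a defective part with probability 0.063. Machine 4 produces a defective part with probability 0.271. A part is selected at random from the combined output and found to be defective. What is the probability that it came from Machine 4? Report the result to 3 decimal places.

Posterior probability ≈ 0.364

P(defective|M1) = 0.151; P(defective|M2) = 0.041; P(defective|M3) = 0.063; P(defective|M4) = 0.271.
Prior × likelihood for each source: 0.25·0.151=0.03775, 0.2·0.041=0.008200, 0.4·0.063=0.02520, 0.15·0.271=0.04065. Summing gives P(defective) = 0.11180.
P(Machine 4 | defective) = 0.04065 / 0.11180 = 0.364.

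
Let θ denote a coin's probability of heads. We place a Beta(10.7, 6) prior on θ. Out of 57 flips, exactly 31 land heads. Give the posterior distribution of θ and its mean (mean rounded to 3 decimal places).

Posterior: Beta(41.7, 32); mean ≈ 0.566

Observing 31 successes and 26 failures updates Beta(10.7, 6) by adding the success and failure counts to the two shape parameters: α = 10.7+31 = 41.7, β = 6+26 = 32.
Posterior mean = α/(α+β) = 41.7/73.7 = 0.566.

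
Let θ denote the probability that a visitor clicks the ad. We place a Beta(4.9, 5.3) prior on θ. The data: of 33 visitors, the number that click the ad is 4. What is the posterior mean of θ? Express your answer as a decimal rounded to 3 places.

The binomial likelihood is conjugate to the Beta prior: with 4 successes and 29 failures, the posterior is Beta(4.9+4, 5.3+29) = Beta(8.9, 34.3).
Posterior mean = α/(α+β) = 8.9/43.2 = 0.206.

Posterior mean ≈ 0.206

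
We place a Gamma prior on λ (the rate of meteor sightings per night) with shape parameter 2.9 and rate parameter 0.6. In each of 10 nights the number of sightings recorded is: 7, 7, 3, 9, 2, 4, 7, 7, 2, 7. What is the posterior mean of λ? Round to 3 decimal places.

Posterior mean ≈ 5.462

The Poisson likelihood adds the total count to the shape and the number of exposure periods to the rate. Here ∑xᵢ = 55 and n = 10, so shape 2.9→57.9 and rate 0.6→10.6.
Posterior mean = shape/rate = 57.9/10.6 = 5.462.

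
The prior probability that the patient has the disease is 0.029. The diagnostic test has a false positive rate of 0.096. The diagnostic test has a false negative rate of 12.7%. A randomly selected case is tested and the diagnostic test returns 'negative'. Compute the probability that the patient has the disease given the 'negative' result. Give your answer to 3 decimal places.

P(H | E) ≈ 0.004

Write H for 'the patient has the disease'. Prior odds H:¬H = 0.029/0.971 = 0.029866. For the 'negative' outcome, the likelihood ratio is 0.127/0.904 = 0.14049.
Posterior odds = 0.029866 × 0.14049 = 0.0041958, so P(H|E) = 0.0041958/(1+0.0041958) = 0.004.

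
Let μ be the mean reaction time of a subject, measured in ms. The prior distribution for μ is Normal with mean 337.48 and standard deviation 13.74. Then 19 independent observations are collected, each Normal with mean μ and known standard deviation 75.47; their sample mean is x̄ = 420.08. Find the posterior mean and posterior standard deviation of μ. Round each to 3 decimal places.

Posterior mean ≈ 369.398; posterior SD ≈ 10.763

With known σ, the Normal prior is conjugate. Weight on the data is w = (n/σ²)/(n/σ² + 1/τ₀²) = 0.00333584/(0.00333584+0.00529696) = 0.38641.
Posterior mean = w·x̄ + (1−w)·μ₀ = 0.38641·420.08 + 0.61359·337.48 = 369.398. Posterior variance = 1/(0.00333584+0.00529696) = 115.837, so SD = 10.763.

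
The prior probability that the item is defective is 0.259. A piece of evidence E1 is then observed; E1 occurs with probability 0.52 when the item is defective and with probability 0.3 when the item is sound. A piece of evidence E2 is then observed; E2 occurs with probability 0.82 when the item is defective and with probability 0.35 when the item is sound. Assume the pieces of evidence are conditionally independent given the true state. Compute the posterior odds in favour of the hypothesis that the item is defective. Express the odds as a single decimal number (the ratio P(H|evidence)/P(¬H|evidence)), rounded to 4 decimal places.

Posterior odds ≈ 1.4194

Prior odds = 0.259/(1−0.259) = 0.34953. In log-odds, ln(0.34953) = -1.0512.
Add log likelihood ratios: ln(1.7333) + ln(2.3429) = 1.4014.
Posterior log-odds = 0.35024, so posterior odds = exp(0.35024) = 1.4194.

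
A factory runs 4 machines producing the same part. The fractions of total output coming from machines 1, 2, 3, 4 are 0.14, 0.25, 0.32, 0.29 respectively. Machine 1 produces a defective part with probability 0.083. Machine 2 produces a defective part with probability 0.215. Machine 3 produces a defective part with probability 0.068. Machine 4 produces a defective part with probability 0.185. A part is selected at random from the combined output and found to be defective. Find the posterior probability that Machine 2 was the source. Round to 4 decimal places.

Posterior probability ≈ 0.3818

P(defective|M1) = 0.083; P(defective|M2) = 0.215; P(defective|M3) = 0.068; P(defective|M4) = 0.185.
Prior × likelihood for each source: 0.14·0.083=0.01162, 0.25·0.215=0.05375, 0.32·0.068=0.02176, 0.29·0.185=0.05365. Summing gives P(defective) = 0.14078.
P(Machine 2 | defective) = 0.05375 / 0.14078 = 0.3818.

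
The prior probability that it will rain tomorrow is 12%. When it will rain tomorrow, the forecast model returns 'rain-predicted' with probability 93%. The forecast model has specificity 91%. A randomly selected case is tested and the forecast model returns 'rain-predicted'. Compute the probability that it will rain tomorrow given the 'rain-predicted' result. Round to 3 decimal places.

Write H for 'it will rain tomorrow'. Prior odds H:¬H = 0.12/0.88 = 0.13636. For the 'rain-predicted' outcome, the likelihood ratio is 0.93/0.09 = 10.333.
Posterior odds = 0.13636 × 10.333 = 1.4091, so P(H|E) = 1.4091/(1+1.4091) = 0.585.

P(H | E) ≈ 0.585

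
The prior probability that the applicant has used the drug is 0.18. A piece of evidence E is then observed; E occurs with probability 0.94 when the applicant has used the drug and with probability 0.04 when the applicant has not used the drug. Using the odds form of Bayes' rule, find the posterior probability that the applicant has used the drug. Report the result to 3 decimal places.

Prior odds = 0.18/(1−0.18) = 0.21951.
Likelihood ratio for E = 0.94/0.04 = 23.500.
Posterior odds = prior odds × LR = 5.1585.
Posterior probability = odds/(1+odds) = 5.1585/6.1585 = 0.838.

Posterior probability ≈ 0.838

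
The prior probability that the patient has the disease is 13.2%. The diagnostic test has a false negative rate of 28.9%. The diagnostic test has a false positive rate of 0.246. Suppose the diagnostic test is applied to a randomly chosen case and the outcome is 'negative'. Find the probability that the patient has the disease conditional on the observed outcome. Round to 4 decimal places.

P(H | E) ≈ 0.0551

Write H for 'the patient has the disease'. Prior odds H:¬H = 0.132/0.868 = 0.15207. For the 'negative' outcome, the likelihood ratio is 0.289/0.754 = 0.38329.
Posterior odds = 0.15207 × 0.38329 = 0.058288, so P(H|E) = 0.058288/(1+0.058288) = 0.0551.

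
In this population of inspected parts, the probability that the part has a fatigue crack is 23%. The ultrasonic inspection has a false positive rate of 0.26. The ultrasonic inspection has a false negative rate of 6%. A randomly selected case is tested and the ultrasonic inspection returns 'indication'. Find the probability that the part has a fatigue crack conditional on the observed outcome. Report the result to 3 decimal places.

Let H be the event that the part has a fatigue crack. P(H) = 0.23, so P(¬H) = 0.77. With E the 'indication' result, P(E|H) = 0.94 and P(E|¬H) = 0.26.
P(E) = 0.94·0.23 + 0.26·0.77 = 0.21620 + 0.20020 = 0.41640.
By Bayes' theorem, P(H|E) = 0.21620 / 0.41640 = 0.519.

P(H | E) ≈ 0.519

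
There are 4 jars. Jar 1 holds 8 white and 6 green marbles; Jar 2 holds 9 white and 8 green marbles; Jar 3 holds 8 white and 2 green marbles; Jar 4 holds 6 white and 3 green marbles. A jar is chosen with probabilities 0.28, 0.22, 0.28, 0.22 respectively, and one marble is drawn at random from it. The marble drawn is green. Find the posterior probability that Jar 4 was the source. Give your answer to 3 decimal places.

Tabulate prior·likelihood by source: [1] prior 0.28, lik 0.4286, product 0.1200; [2] prior 0.22, lik 0.4706, product 0.1035; [3] prior 0.28, lik 0.2, product 0.05600; [4] prior 0.22, lik 0.3333, product 0.07333.
Normalizing constant = 0.35286; the posterior for Jar 4 is its product over the sum, 0.07333/0.35286 = 0.208.

Posterior probability ≈ 0.208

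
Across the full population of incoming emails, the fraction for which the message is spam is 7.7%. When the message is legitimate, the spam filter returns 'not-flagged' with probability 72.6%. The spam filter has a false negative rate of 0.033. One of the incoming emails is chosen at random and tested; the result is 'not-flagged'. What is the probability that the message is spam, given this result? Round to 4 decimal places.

P(H | E) ≈ 0.0038

Write H for 'the message is spam'. Prior odds H:¬H = 0.077/0.923 = 0.083424. For the 'not-flagged' outcome, the likelihood ratio is 0.033/0.726 = 0.045455.
Posterior odds = 0.083424 × 0.045455 = 0.0037920, so P(H|E) = 0.0037920/(1+0.0037920) = 0.0038.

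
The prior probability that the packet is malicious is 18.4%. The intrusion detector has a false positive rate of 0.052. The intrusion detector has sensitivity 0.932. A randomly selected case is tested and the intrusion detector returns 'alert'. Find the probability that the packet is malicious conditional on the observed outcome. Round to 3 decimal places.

P(H | E) ≈ 0.802

Let H be the event that the packet is malicious. P(H) = 0.184, so P(¬H) = 0.816. With E the 'alert' result, P(E|H) = 0.932 and P(E|¬H) = 0.052.
P(E) = 0.932·0.184 + 0.052·0.816 = 0.17149 + 0.042432 = 0.21392.
By Bayes' theorem, P(H|E) = 0.17149 / 0.21392 = 0.802.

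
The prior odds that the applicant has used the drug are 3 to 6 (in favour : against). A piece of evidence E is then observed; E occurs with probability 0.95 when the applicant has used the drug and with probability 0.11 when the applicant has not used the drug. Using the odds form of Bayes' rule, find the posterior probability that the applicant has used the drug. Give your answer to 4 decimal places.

Prior odds = 3/6 = 0.50000.
Likelihood ratio for E = 0.95/0.11 = 8.6364.
Posterior odds = prior odds × LR = 4.3182.
Posterior probability = odds/(1+odds) = 4.3182/5.3182 = 0.8120.

Posterior probability ≈ 0.8120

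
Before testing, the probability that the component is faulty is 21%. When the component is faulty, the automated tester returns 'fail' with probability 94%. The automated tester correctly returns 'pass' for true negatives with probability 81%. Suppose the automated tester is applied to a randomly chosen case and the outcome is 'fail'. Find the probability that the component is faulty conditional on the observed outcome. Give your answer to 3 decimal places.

P(H | E) ≈ 0.568

Write H for 'the component is faulty'. Prior odds H:¬H = 0.21/0.79 = 0.26582. For the 'fail' outcome, the likelihood ratio is 0.94/0.19 = 4.9474.
Posterior odds = 0.26582 × 4.9474 = 1.3151, so P(H|E) = 1.3151/(1+1.3151) = 0.568.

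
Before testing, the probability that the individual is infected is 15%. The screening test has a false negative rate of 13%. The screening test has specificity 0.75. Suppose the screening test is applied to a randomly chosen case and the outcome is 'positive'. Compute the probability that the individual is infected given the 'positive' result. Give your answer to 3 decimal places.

Let H be the event that the individual is infected. P(H) = 0.15, so P(¬H) = 0.85. With E the 'positive' result, P(E|H) = 0.87 and P(E|¬H) = 0.25.
P(E) = 0.87·0.15 + 0.25·0.85 = 0.13050 + 0.21250 = 0.34300.
By Bayes' theorem, P(H|E) = 0.13050 / 0.34300 = 0.380.

P(H | E) ≈ 0.380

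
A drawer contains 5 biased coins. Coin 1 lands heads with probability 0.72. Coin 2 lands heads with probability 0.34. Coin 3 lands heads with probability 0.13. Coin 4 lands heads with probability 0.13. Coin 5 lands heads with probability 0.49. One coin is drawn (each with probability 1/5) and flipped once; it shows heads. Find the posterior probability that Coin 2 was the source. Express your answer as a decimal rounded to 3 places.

Tabulate prior·likelihood by source: [1] prior 0.2, lik 0.72, product 0.1440; [2] prior 0.2, lik 0.34, product 0.06800; [3] prior 0.2, lik 0.13, product 0.02600; [4] prior 0.2, lik 0.13, product 0.02600; [5] prior 0.2, lik 0.49, product 0.09800.
Normalizing constant = 0.36200; the posterior for Coin 2 is its product over the sum, 0.06800/0.36200 = 0.188.

Posterior probability ≈ 0.188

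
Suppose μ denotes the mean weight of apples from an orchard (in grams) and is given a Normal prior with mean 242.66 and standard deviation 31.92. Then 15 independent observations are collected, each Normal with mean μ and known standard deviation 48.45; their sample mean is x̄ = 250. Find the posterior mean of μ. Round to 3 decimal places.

Prior precision 1/τ₀² = 1/31.92² = 0.00098146; data precision n/σ² = 15/48.45² = 0.00639004.
Posterior precision = 0.00098146 + 0.00639004 = 0.00737151.
Posterior mean = (0.00098146·242.66 + 0.00639004·250) / 0.00737151 = 249.023.

Posterior mean ≈ 249.023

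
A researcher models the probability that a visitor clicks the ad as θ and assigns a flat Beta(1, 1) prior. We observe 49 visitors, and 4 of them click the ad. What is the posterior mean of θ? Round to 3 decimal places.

Posterior mean ≈ 0.098

Observing 4 successes and 45 failures updates Beta(1, 1) by adding the success and failure counts to the two shape parameters: α = 1+4 = 5, β = 1+45 = 46.
Posterior mean = α/(α+β) = 5/51 = 0.098.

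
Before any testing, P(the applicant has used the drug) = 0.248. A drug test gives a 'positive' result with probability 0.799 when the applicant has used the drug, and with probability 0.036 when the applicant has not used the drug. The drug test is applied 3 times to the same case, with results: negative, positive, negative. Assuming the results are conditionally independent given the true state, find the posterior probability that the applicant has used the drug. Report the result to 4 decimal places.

Posterior P(H) ≈ 0.2414

With H the event that the applicant has used the drug, the joint likelihood of the observed sequence is P(data|H) = 0.201·0.799·0.201 = 0.032280 and P(data|¬H) = 0.964·0.036·0.964 = 0.033455.
Bayes: P(H|data) = 0.248·0.032280 / (0.248·0.032280 + 0.752·0.033455) = 0.0080055/0.033163 = 0.2414.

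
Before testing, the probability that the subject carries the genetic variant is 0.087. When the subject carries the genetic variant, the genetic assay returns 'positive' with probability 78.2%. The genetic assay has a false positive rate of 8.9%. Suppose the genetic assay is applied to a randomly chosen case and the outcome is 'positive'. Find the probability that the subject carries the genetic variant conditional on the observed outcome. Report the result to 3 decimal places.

Write H for 'the subject carries the genetic variant'. Prior odds H:¬H = 0.087/0.913 = 0.095290. For the 'positive' outcome, the likelihood ratio is 0.782/0.089 = 8.7865.
Posterior odds = 0.095290 × 8.7865 = 0.83727, so P(H|E) = 0.83727/(1+0.83727) = 0.456.

P(H | E) ≈ 0.456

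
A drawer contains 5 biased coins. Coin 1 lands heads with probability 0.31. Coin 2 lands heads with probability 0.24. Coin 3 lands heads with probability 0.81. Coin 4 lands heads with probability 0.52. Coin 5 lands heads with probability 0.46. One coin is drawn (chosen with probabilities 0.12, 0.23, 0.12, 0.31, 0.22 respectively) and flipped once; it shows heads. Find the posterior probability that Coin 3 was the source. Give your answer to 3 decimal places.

P(heads|C1) = 0.31; P(heads|C2) = 0.24; P(heads|C3) = 0.81; P(heads|C4) = 0.52; P(heads|C5) = 0.46.
Prior × likelihood for each source: 0.12·0.31=0.03720, 0.23·0.24=0.05520, 0.12·0.81=0.09720, 0.31·0.52=0.1612, 0.22·0.46=0.1012. Summing gives P(heads) = 0.45200.
P(Coin 3 | heads) = 0.09720 / 0.45200 = 0.215.

Posterior probability ≈ 0.215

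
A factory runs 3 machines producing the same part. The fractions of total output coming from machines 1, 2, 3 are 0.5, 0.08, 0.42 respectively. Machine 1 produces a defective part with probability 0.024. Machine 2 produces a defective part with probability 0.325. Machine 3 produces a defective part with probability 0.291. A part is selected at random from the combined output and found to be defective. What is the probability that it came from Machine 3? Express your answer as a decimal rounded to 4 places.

Tabulate prior·likelihood by source: [1] prior 0.5, lik 0.024, product 0.01200; [2] prior 0.08, lik 0.325, product 0.02600; [3] prior 0.42, lik 0.291, product 0.1222.
Normalizing constant = 0.16022; the posterior for Machine 3 is its product over the sum, 0.1222/0.16022 = 0.7628.

Posterior probability ≈ 0.7628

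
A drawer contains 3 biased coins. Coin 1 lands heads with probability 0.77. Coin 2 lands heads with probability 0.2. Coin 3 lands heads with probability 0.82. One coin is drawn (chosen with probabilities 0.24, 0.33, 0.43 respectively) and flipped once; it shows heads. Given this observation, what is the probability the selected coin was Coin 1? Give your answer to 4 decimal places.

Posterior probability ≈ 0.3063

P(heads|C1) = 0.77; P(heads|C2) = 0.2; P(heads|C3) = 0.82.
Prior × likelihood for each source: 0.24·0.77=0.1848, 0.33·0.2=0.06600, 0.43·0.82=0.3526. Summing gives P(heads) = 0.60340.
P(Coin 1 | heads) = 0.1848 / 0.60340 = 0.3063.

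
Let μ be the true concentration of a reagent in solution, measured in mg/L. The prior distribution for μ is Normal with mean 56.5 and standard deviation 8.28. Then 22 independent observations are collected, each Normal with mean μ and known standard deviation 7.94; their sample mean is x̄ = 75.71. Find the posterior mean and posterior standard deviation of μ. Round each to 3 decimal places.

Posterior mean ≈ 74.939; posterior SD ≈ 1.659

With known σ, the Normal prior is conjugate. Weight on the data is w = (n/σ²)/(n/σ² + 1/τ₀²) = 0.348965/(0.348965+0.0145861) = 0.95988.
Posterior mean = w·x̄ + (1−w)·μ₀ = 0.95988·75.71 + 0.040121·56.5 = 74.939. Posterior variance = 1/(0.348965+0.0145861) = 2.75065, so SD = 1.659.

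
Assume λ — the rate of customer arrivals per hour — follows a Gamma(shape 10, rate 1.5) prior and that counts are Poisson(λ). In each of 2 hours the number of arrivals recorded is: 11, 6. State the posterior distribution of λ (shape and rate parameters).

Total count ∑xᵢ = 17 over n = 2 hours.
Gamma is conjugate to the Poisson likelihood: posterior is Gamma(shape = 10+17 = 27, rate = 1.5+2 = 3.5).

Posterior: Gamma(shape=27, rate=3.5)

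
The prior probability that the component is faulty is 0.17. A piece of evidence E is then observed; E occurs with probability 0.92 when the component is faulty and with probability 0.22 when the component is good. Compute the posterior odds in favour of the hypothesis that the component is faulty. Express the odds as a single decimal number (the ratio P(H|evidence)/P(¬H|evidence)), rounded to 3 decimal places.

Prior odds = 0.17/(1−0.17) = 0.20482. In log-odds, ln(0.20482) = -1.5856.
Add log likelihood ratio: ln(4.1818) = 1.4307.
Posterior log-odds = -0.15488, so posterior odds = exp(-0.15488) = 0.85652.

Posterior odds ≈ 0.857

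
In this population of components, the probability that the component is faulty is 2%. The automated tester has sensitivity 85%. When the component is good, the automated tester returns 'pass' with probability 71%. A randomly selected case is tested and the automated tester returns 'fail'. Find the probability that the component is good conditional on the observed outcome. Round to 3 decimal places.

P(¬H | E) ≈ 0.944

Let H be the event that the component is faulty. P(H) = 0.02, so P(¬H) = 0.98. With E the 'fail' result, P(E|H) = 0.85 and P(E|¬H) = 0.29.
P(E) = 0.85·0.02 + 0.29·0.98 = 0.017000 + 0.28420 = 0.30120.
By Bayes' theorem, P(H|E) = 0.017000 / 0.30120 = 0.056. Hence P(¬H|E) = 1 − 0.056 = 0.944.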